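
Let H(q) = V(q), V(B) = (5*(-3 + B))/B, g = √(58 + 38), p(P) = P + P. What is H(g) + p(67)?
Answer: 139 - 5*√6/8 ≈ 137.47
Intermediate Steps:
p(P) = 2*P
g = 4*√6 (g = √96 = 4*√6 ≈ 9.7980)
V(B) = (-15 + 5*B)/B
H(q) = 5 - 15/q
H(g) + p(67) = (5 - 15*√6/24) + 2*67 = (5 - 5*√6/8) + 134 = 139 - 5*√6/8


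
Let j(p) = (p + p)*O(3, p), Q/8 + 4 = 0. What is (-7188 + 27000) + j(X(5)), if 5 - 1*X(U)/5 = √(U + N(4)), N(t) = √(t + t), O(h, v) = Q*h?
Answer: 15012 + 960*√(5 + 2*√2) ≈ 17698.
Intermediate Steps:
Q = -32 (Q = -32 + 8*0 = -32 + 0 = -32)
O(h, v) = -32*h
N(t) = √2*√t (N(t) = √(2*t) = √2*√t)
X(U) = 25 - 5*√(U + 2*√2) (X(U) = 25 - 5*√(U + √2*√4) = 25 - 5*√(U + √2*2) = 25 - 5*√(U + 2*√2))
j(p) = -192*p (j(p) = (p + p)*(-32*3) = (2*p)*(-96) = -192*p)
(-7188 + 27000) + j(X(5)) = (-7188 + 27000) - 192*(25 - 5*√(5 + 2*√2)) = 19812 + (-4800 + 960*√(5 + 2*√2)) = 15012 + 960*√(5 + 2*√2)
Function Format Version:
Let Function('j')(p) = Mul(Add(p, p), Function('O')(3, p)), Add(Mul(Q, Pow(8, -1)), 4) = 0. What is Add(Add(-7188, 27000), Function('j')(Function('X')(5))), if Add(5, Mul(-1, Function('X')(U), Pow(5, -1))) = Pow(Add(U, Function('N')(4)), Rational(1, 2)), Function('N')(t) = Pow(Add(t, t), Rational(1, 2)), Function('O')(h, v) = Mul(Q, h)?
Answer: Add(15012, Mul(960, Pow(Add(5, Mul(2, Pow(2, Rational(1, 2)))), Rational(1, 2)))) ≈ 17698.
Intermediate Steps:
Q = -32 (Q = Add(-32, Mul(8, 0)) = Add(-32, 0) = -32)
Function('O')(h, v) = Mul(-32, h)
Function('N')(t) = Mul(Pow(2, Rational(1, 2)), Pow(t, Rational(1, 2))) (Function('N')(t) = Pow(Mul(2, t), Rational(1, 2)) = Mul(Pow(2, Rational(1, 2)), Pow(t, Rational(1, 2))))
Function('X')(U) = Add(25, Mul(-5, Pow(Add(U, Mul(2, Pow(2, Rational(1, 2)))), Rational(1, 2)))) (Function('X')(U) = Add(25, Mul(-5, Pow(Add(U, Mul(Pow(2, Rational(1, 2)), Pow(4, Rational(1, 2)))), Rational(1, 2)))) = Add(25, Mul(-5, Pow(Add(U, Mul(Pow(2, Rational(1, 2)), 2)), Rational(1, 2)))) = Add(25, Mul(-5, Pow(Add(U, Mul(2, Pow(2, Rational(1, 2)))), Rational(1, 2)))))
Function('j')(p) = Mul(-192, p) (Function('j')(p) = Mul(Add(p, p), Mul(-32, 3)) = Mul(Mul(2, p), -96) = Mul(-192, p))
Add(Add(-7188, 27000), Function('j')(Function('X')(5))) = Add(Add(-7188, 27000), Mul(-192, Add(25, Mul(-5, Pow(Add(5, Mul(2, Pow(2, Rational(1, 2)))), Rational(1, 2)))))) = Add(19812, Add(-4800, Mul(960, Pow(Add(5, Mul(2, Pow(2, Rational(1, 2)))), Rational(1, 2))))) = Add(15012, Mul(960, Pow(Add(5, Mul(2, Pow(2, Rational(1, 2)))), Rational(1, 2))))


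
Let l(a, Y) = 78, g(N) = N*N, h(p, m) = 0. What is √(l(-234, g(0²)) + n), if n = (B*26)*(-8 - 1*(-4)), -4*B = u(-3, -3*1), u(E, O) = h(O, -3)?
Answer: √78 ≈ 8.8318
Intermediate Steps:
g(N) = N²
u(E, O) = 0
B = 0 (B = -¼*0 = 0)
n = 0 (n = (0*26)*(-8 - 1*(-4)) = 0*(-8 + 4) = 0*(-4) = 0)
√(l(-234, g(0²)) + n) = √(78 + 0) = √78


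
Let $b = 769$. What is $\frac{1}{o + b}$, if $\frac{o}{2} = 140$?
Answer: $\frac{1}{1049} \approx 0.00095329$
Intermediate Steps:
$o = 280$ ($o = 2 \cdot 140 = 280$)
$\frac{1}{o + b} = \frac{1}{280 + 769} = \frac{1}{1049}$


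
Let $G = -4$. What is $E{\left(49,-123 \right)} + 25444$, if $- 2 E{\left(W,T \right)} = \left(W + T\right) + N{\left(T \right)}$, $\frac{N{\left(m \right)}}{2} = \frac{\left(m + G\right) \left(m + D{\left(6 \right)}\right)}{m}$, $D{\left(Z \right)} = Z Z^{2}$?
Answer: $\frac{1040784}{41} \approx 25385.0$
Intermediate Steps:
$D{\left(Z \right)} = Z^{3}$
$N{\left(m \right)} = \frac{2 \left(-4 + m\right) \left(216 + m\right)}{m}$ ($N{\left(m \right)} = 2 \frac{\left(m - 4\right) \left(m + 6^{3}\right)}{m} = 2 \frac{\left(-4 + m\right) \left(m + 216\right)}{m} = 2 \frac{\left(-4 + m\right) \left(216 + m\right)}{m} = \frac{2 \left(-4 + m\right) \left(216 + m\right)}{m}$)
$E{\left(W,T \right)} = -212 + \frac{864}{T} - \frac{3 T}{2} - \frac{W}{2}$ ($E{\left(W,T \right)} = - \frac{\left(W + T\right) + \left(424 - \frac{1728}{T} + 2 T\right)}{2} = - \frac{\left(T + W\right) + \left(424 - \frac{1728}{T} + 2 T\right)}{2} = - \frac{424 + W - \frac{1728}{T} + 3 T}{2} = -212 + \frac{864}{T} - \frac{3 T}{2} - \frac{W}{2}$)
$E{\left(49,-123 \right)} + 25444 = \left(-212 + \frac{864}{-123} - - \frac{369}{2} - \frac{49}{2}\right) + 25444 = \left(-212 + 864 \left(- \frac{1}{123}\right) + \frac{369}{2} - \frac{49}{2}\right) + 25444 = \left(-212 - \frac{288}{41} + \frac{369}{2} - \frac{49}{2}\right) + 25444 = - \frac{2420}{41} + 25444 = \frac{1040784}{41}$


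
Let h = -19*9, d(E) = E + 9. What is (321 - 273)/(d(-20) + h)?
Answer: -24/91 ≈ -0.26374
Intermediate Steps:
d(E) = 9 + E
h = -171
(321 - 273)/(d(-20) + h) = (321 - 273)/((9 - 20) - 171) = 48/(-11 - 171) = 48/(-182) = 48*(-1/182) = -24/91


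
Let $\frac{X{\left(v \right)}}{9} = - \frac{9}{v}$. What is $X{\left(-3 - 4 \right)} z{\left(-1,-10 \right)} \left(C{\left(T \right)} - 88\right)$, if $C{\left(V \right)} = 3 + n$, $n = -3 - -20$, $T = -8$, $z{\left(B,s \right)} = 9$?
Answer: $- \frac{49572}{7} \approx -7081.7$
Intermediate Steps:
$n = 17$ ($n = -3 + 20 = 17$)
$C{\left(V \right)} = 20$ ($C{\left(V \right)} = 3 + 17 = 20$)
$X{\left(v \right)} = - \frac{81}{v}$ ($X{\left(v \right)} = 9 \left(- \frac{9}{v}\right) = - \frac{81}{v}$)
$X{\left(-3 - 4 \right)} z{\left(-1,-10 \right)} \left(C{\left(T \right)} - 88\right) = - \frac{81}{-3 - 4} \cdot 9 \left(20 - 88\right) = - \frac{81}{-3 - 4} \cdot 9 \left(-68\right) = - \frac{81}{-7} \cdot 9 \left(-68\right) = \left(-81\right) \left(- \frac{1}{7}\right) 9 \left(-68\right) = \frac{81}{7} \cdot 9 \left(-68\right) = \frac{729}{7} \left(-68\right) = - \frac{49572}{7}$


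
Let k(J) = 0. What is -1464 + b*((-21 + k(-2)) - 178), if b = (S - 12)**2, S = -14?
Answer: -135988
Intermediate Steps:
b = 676 (b = (-14 - 12)**2 = (-26)**2 = 676)
-1464 + b*((-21 + k(-2)) - 178) = -1464 + 676*((-21 + 0) - 178) = -1464 + 676*(-21 - 178) = -1464 + 676*(-199) = -1464 - 134524 = -135988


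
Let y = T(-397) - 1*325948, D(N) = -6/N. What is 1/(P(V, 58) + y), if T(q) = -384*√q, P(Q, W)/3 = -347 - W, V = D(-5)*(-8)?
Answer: I/(-327163*I + 384*√397) ≈ -3.0549e-6 + 7.1443e-8*I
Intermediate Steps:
V = -48/5 (V = -6/(-5)*(-8) = -6*(-⅕)*(-8) = (6/5)*(-8) = -48/5 ≈ -9.6000)
P(Q, W) = -1041 - 3*W (P(Q, W) = 3*(-347 - W) = -1041 - 3*W)
y = -325948 - 384*I*√397 (y = -384*I*√397 - 1*325948 = -384*I*√397 - 325948 = -325948 - 384*I*√397 ≈ -3.2595e+5 - 7651.1*I)
1/(P(V, 58) + y) = 1/((-1041 - 3*58) + (-325948 - 384*I*√397)) = 1/((-1041 - 174) + (-325948 - 384*I*√397)) = 1/(-1215 + (-325948 - 384*I*√397)) = 1/(-327163 - 384*I*√397)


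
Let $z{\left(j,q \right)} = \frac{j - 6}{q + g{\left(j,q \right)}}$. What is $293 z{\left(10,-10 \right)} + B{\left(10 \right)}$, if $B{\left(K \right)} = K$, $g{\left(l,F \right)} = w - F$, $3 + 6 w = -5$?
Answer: $-869$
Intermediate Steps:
$w = - \frac{4}{3}$ ($w = - \frac{1}{2} + \frac{1}{6} \left(-5\right) = - \frac{1}{2} - \frac{5}{6} = - \frac{4}{3} \approx -1.3333$)
$g{\left(l,F \right)} = - \frac{4}{3} - F$
$z{\left(j,q \right)} = \frac{9}{2} - \frac{3 j}{4}$ ($z{\left(j,q \right)} = \frac{j - 6}{q - \left(\frac{4}{3} + q\right)} = \frac{-6 + j}{- \frac{4}{3}} = \left(-6 + j\right) \left(- \frac{3}{4}\right) = \frac{9}{2} - \frac{3 j}{4}$)
$293 z{\left(10,-10 \right)} + B{\left(10 \right)} = 293 \left(\frac{9}{2} - \frac{15}{2}\right) + 10 = 293 \left(-3\right) + 10 = -879 + 10 = -869$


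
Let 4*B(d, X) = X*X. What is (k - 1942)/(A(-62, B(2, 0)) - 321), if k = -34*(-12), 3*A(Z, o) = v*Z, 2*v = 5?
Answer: 177/43 ≈ 4.1163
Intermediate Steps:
v = 5/2 (v = (½)*5 = 5/2 ≈ 2.5000)
B(d, X) = X²/4 (B(d, X) = (X*X)/4 = X²/4)
A(Z, o) = 5*Z/6 (A(Z, o) = (5*Z/2)/3 = 5*Z/6)
k = 408
(k - 1942)/(A(-62, B(2, 0)) - 321) = (408 - 1942)/((⅚)*(-62) - 321) = -1534/(-155/3 - 321) = -1534/(-1118/3) = -1534*(-3/1118) = 177/43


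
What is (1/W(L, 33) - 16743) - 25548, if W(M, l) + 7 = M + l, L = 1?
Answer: -1141856/27 ≈ -42291.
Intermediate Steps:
W(M, l) = -7 + M + l (W(M, l) = -7 + (M + l) = -7 + M + l)
(1/W(L, 33) - 16743) - 25548 = (1/(-7 + 1 + 33) - 16743) - 25548 = (1/27 - 16743) - 25548 = -452060/27 - 25548 = -1141856/27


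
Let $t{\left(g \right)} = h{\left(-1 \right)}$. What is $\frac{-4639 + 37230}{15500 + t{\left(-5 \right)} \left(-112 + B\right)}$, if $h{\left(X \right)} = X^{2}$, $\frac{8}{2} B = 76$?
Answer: $\frac{32591}{15407} \approx 2.1153$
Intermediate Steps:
$B = 19$ ($B = \frac{1}{4} \cdot 76 = 19$)
$t{\left(g \right)} = 1$ ($t{\left(g \right)} = \left(-1\right)^{2} = 1$)
$\frac{-4639 + 37230}{15500 + t{\left(-5 \right)} \left(-112 + B\right)} = \frac{-4639 + 37230}{15500 + 1 \left(-112 + 19\right)} = \frac{32591}{15500 + 1 \left(-93\right)} = \frac{32591}{15500 - 93} = \frac{32591}{15407}$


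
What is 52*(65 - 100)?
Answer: -1820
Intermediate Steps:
52*(65 - 100) = 52*(-35) = -1820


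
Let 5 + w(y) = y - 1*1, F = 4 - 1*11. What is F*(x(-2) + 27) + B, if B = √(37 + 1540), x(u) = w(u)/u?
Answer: -217 + √1577 ≈ -177.29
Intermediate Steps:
F = -7 (F = 4 - 11 = -7)
w(y) = -6 + y (w(y) = -5 + (y - 1*1) = -5 + (y - 1) = -5 + (-1 + y) = -6 + y)
x(u) = (-6 + u)/u
B = √1577 ≈ 39.711
F*(x(-2) + 27) + B = -7*((-6 - 2)/(-2) + 27) + √1577 = -7*(-½*(-8) + 27) + √1577 = -7*(4 + 27) + √1577 = -7*31 + √1577 = -217 + √1577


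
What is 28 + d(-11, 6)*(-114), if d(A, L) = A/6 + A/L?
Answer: 446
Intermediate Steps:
d(A, L) = A/6 + A/L (d(A, L) = A*(1/6) + A/L = A/6 + A/L)
28 + d(-11, 6)*(-114) = 28 + ((1/6)*(-11) - 11/6)*(-114) = 28 + (-11/6 - 11*1/6)*(-114) = 28 + (-11/6 - 11/6)*(-114) = 28 - 11/3*(-114) = 28 + 418 = 446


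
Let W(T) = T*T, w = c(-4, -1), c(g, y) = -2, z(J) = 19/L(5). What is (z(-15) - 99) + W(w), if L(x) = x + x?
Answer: -931/10 ≈ -93.100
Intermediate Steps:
L(x) = 2*x
z(J) = 19/10 (z(J) = 19/((2*5)) = 19/10)
w = -2
W(T) = T²
(z(-15) - 99) + W(w) = (19/10 - 99) + (-2)² = -971/10 + 4 = -931/10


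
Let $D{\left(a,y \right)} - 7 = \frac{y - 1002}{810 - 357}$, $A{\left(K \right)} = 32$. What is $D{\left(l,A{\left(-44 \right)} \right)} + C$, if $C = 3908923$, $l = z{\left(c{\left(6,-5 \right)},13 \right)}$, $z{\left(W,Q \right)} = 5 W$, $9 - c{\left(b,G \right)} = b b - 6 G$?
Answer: $\frac{1770744320}{453} \approx 3.9089 \cdot 10^{6}$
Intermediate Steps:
$c{\left(b,G \right)} = 9 - b^{2} + 6 G$ ($c{\left(b,G \right)} = 9 - \left(b b - 6 G\right) = 9 - \left(b^{2} - 6 G\right) = 9 + \left(- b^{2} + 6 G\right) = 9 - b^{2} + 6 G$)
$l = -285$ ($l = 5 \left(9 - 6^{2} + 6 \left(-5\right)\right) = 5 \left(9 - 36 - 30\right) = 5 \left(-57\right) = -285$)
$D{\left(a,y \right)} = \frac{723}{151} + \frac{y}{453}$ ($D{\left(a,y \right)} = 7 + \frac{y - 1002}{810 - 357} = 7 + \frac{-1002 + y}{453} = 7 + \left(-1002 + y\right) \frac{1}{453} = 7 + \left(- \frac{334}{151} + \frac{y}{453}\right) = \frac{723}{151} + \frac{y}{453}$)
$D{\left(l,A{\left(-44 \right)} \right)} + C = \left(\frac{723}{151} + \frac{1}{453} \cdot 32\right) + 3908923 = \left(\frac{723}{151} + \frac{32}{453}\right) + 3908923 = \frac{2201}{453} + 3908923 = \frac{1770744320}{453}$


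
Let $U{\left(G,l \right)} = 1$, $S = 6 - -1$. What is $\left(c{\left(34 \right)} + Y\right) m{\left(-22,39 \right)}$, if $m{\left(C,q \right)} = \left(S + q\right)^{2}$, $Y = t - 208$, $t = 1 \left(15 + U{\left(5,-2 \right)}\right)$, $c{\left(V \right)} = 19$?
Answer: $-366068$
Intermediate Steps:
$S = 7$ ($S = 6 + 1 = 7$)
$t = 16$ ($t = 1 \left(15 + 1\right) = 1 \cdot 16 = 16$)
$Y = -192$ ($Y = 16 - 208 = -192$)
$m{\left(C,q \right)} = \left(7 + q\right)^{2}$
$\left(c{\left(34 \right)} + Y\right) m{\left(-22,39 \right)} = \left(19 - 192\right) \left(7 + 39\right)^{2} = - 173 \cdot 46^{2} = \left(-173\right) 2116 = -366068$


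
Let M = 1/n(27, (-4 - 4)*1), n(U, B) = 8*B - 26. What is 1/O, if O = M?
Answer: -90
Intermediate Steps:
n(U, B) = -26 + 8*B
M = -1/90 (M = 1/(-26 + 8*((-4 - 4)*1)) = 1/(-26 + 8*(-8*1)) = 1/(-26 + 8*(-8)) = 1/(-26 - 64) = 1/(-90) = -1/90 ≈ -0.011111)
O = -1/90 ≈ -0.011111
1/O = 1/(-1/90) = -90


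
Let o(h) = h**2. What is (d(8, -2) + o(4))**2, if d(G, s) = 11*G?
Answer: 10816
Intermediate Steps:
(d(8, -2) + o(4))**2 = (11*8 + 4**2)**2 = (88 + 16)**2 = 104**2 = 10816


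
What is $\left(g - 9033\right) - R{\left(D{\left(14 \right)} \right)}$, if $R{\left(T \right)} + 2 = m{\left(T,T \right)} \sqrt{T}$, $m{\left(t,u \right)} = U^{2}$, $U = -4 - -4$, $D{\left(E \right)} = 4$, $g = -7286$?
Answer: $-16317$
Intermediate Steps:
$U = 0$ ($U = -4 + 4 = 0$)
$m{\left(t,u \right)} = 0$ ($m{\left(t,u \right)} = 0^{2} = 0$)
$R{\left(T \right)} = -2$ ($R{\left(T \right)} = -2 + 0 \sqrt{T} = -2 + 0 = -2$)
$\left(g - 9033\right) - R{\left(D{\left(14 \right)} \right)} = \left(-7286 - 9033\right) - -2 = \left(-7286 - 9033\right) + 2 = -16319 + 2 = -16317$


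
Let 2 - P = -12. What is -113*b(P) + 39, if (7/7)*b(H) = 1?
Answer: -74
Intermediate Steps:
P = 14 (P = 2 - 1*(-12) = 2 + 12 = 14)
b(H) = 1
-113*b(P) + 39 = -113*1 + 39 = -113 + 39 = -74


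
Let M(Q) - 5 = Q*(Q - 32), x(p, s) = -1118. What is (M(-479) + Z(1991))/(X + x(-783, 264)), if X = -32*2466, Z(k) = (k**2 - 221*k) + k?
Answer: -754167/16006 ≈ -47.118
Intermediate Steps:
Z(k) = k**2 - 220*k
M(Q) = 5 + Q*(-32 + Q) (M(Q) = 5 + Q*(Q - 32) = 5 + Q*(-32 + Q))
X = -78912
(M(-479) + Z(1991))/(X + x(-783, 264)) = ((5 + (-479)**2 - 32*(-479)) + 1991*(-220 + 1991))/(-78912 - 1118) = ((5 + 229441 + 15328) + 1991*1771)/(-80030) = (244774 + 3526061)*(-1/80030) = 3770835*(-1/80030) = -754167/16006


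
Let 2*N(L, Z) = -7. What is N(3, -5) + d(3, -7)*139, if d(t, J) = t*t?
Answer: 2495/2 ≈ 1247.5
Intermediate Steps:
d(t, J) = t²
N(L, Z) = -7/2 (N(L, Z) = (½)*(-7) = -7/2)
N(3, -5) + d(3, -7)*139 = -7/2 + 3²*139 = -7/2 + 9*139 = -7/2 + 1251 = 2495/2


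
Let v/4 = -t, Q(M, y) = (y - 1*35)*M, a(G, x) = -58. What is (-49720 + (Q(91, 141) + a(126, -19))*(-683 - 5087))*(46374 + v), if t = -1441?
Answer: -2887010362240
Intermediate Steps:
Q(M, y) = M*(-35 + y) (Q(M, y) = (y - 35)*M = (-35 + y)*M = M*(-35 + y))
v = 5764 (v = 4*(-1*(-1441)) = 4*1441 = 5764)
(-49720 + (Q(91, 141) + a(126, -19))*(-683 - 5087))*(46374 + v) = (-49720 + (91*(-35 + 141) - 58)*(-683 - 5087))*(46374 + 5764) = (-49720 + (91*106 - 58)*(-5770))*52138 = (-49720 + (9646 - 58)*(-5770))*52138 = (-49720 + 9588*(-5770))*52138 = (-49720 - 55322760)*52138 = -55372480*52138 = -2887010362240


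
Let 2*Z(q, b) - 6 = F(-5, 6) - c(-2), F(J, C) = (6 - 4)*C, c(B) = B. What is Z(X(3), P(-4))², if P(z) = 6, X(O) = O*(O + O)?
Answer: 100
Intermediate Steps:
X(O) = 2*O² (X(O) = O*(2*O) = 2*O²)
F(J, C) = 2*C
Z(q, b) = 10 (Z(q, b) = 3 + (2*6 - 1*(-2))/2 = 3 + (12 + 2)/2 = 3 + (½)*14 = 3 + 7 = 10)
Z(X(3), P(-4))² = 10² = 100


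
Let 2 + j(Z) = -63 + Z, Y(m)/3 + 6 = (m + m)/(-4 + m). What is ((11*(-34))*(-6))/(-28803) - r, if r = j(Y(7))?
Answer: 661721/9601 ≈ 68.922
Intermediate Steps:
Y(m) = -18 + 6*m/(-4 + m) (Y(m) = -18 + 3*((m + m)/(-4 + m)) = -18 + 3*((2*m)/(-4 + m)) = -18 + 3*(2*m/(-4 + m)) = -18 + 6*m/(-4 + m))
j(Z) = -65 + Z (j(Z) = -2 + (-63 + Z) = -65 + Z)
r = -69 (r = -65 + 12*(6 - 1*7)/(-4 + 7) = -65 + 12*(6 - 7)/3 = -65 + 12*(⅓)*(-1) = -65 - 4 = -69)
((11*(-34))*(-6))/(-28803) - r = ((11*(-34))*(-6))/(-28803) - 1*(-69) = -374*(-6)*(-1/28803) + 69 = 2244*(-1/28803) + 69 = -748/9601 + 69 = 661721/9601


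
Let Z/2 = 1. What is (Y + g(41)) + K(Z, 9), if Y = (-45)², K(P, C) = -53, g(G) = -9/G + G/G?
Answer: 80884/41 ≈ 1972.8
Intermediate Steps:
Z = 2 (Z = 2*1 = 2)
g(G) = 1 - 9/G (g(G) = -9/G + 1 = 1 - 9/G)
Y = 2025
(Y + g(41)) + K(Z, 9) = (2025 + (-9 + 41)/41) - 53 = (2025 + (1/41)*32) - 53 = (2025 + 32/41) - 53 = 83057/41 - 53 = 80884/41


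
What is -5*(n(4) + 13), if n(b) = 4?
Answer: -85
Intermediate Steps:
-5*(n(4) + 13) = -5*(4 + 13) = -5*17 = -85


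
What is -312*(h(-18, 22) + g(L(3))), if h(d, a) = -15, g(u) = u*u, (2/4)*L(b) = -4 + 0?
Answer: -15288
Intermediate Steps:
L(b) = -8 (L(b) = 2*(-4 + 0) = 2*(-4) = -8)
g(u) = u²
-312*(h(-18, 22) + g(L(3))) = -312*(-15 + (-8)²) = -312*(-15 + 64) = -312*49 = -15288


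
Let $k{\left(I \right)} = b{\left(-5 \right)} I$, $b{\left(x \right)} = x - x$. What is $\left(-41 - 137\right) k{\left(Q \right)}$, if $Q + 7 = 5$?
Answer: $0$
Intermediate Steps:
$b{\left(x \right)} = 0$
$Q = -2$ ($Q = -7 + 5 = -2$)
$k{\left(I \right)} = 0$ ($k{\left(I \right)} = 0 I = 0$)
$\left(-41 - 137\right) k{\left(Q \right)} = \left(-41 - 137\right) 0 = \left(-178\right) 0 = 0$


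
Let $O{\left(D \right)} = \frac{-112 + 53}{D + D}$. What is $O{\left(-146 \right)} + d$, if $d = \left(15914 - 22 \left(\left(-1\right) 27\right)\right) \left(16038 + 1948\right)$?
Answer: $\frac{86698563355}{292} \approx 2.9691 \cdot 10^{8}$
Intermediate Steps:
$O{\left(D \right)} = - \frac{59}{2 D}$
$d = 296912888$ ($d = \left(15914 - -594\right) 17986 = \left(15914 + 594\right) 17986 = 16508 \cdot 17986 = 296912888$)
$O{\left(-146 \right)} + d = - \frac{59}{2 \left(-146\right)} + 296912888 = \left(- \frac{59}{2}\right) \left(- \frac{1}{146}\right) + 296912888 = \frac{59}{292} + 296912888 = \frac{86698563355}{292}$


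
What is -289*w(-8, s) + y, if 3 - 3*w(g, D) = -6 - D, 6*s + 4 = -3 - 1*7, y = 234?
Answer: -3674/9 ≈ -408.22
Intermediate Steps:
s = -7/3 (s = -2/3 + (-3 - 1*7)/6 = -2/3 + (-3 - 7)/6 = -2/3 + (1/6)*(-10) = -2/3 - 5/3 = -7/3 ≈ -2.3333)
w(g, D) = 3 + D/3 (w(g, D) = 1 - (-6 - D)/3 = 1 + (2 + D/3) = 3 + D/3)
-289*w(-8, s) + y = -289*(3 + (1/3)*(-7/3)) + 234 = -289*(3 - 7/9) + 234 = -289*20/9 + 234 = -5780/9 + 234 = -3674/9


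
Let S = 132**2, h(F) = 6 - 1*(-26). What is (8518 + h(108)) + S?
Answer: 25974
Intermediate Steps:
h(F) = 32 (h(F) = 6 + 26 = 32)
S = 17424
(8518 + h(108)) + S = (8518 + 32) + 17424 = 8550 + 17424 = 25974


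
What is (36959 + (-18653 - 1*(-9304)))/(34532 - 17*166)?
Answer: 2761/3171 ≈ 0.87070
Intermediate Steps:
(36959 + (-18653 - 1*(-9304)))/(34532 - 17*166) = (36959 + (-18653 + 9304))/(34532 - 2822) = (36959 - 9349)/31710 = 27610*(1/31710) = 2761/3171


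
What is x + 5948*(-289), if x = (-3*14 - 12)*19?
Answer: -1719998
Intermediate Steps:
x = -1026 (x = (-42 - 12)*19 = -54*19 = -1026)
x + 5948*(-289) = -1026 + 5948*(-289) = -1026 - 1718972 = -1719998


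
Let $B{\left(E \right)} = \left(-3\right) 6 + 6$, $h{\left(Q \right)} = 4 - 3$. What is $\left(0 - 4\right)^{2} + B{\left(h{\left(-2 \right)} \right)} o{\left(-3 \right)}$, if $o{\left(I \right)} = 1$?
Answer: $4$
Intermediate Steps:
$h{\left(Q \right)} = 1$
$B{\left(E \right)} = -12$ ($B{\left(E \right)} = -18 + 6 = -12$)
$\left(0 - 4\right)^{2} + B{\left(h{\left(-2 \right)} \right)} o{\left(-3 \right)} = \left(0 - 4\right)^{2} - 12 = \left(-4\right)^{2} - 12 = 16 - 12 = 4$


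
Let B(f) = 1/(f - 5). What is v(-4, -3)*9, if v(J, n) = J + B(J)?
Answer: -37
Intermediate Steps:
B(f) = 1/(-5 + f)
v(J, n) = J + 1/(-5 + J)
v(-4, -3)*9 = ((1 - 4*(-5 - 4))/(-5 - 4))*9 = ((1 - 4*(-9))/(-9))*9 = -(1 + 36)/9*9 = -⅑*37*9 = -37/9*9 = -37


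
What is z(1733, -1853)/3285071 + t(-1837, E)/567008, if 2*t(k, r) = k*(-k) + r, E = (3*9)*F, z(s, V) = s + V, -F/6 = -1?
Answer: -11085302659817/3725323075136 ≈ -2.9757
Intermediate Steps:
F = 6 (F = -6*(-1) = 6)
z(s, V) = V + s
E = 162 (E = (3*9)*6 = 27*6 = 162)
t(k, r) = r/2 - k**2/2 (t(k, r) = (k*(-k) + r)/2 = (-k**2 + r)/2 = (r - k**2)/2 = r/2 - k**2/2)
z(1733, -1853)/3285071 + t(-1837, E)/567008 = (-1853 + 1733)/3285071 + ((1/2)*162 - 1/2*(-1837)**2)/567008 = -120*1/3285071 + (81 - 1/2*3374569)*(1/567008) = -120/3285071 + (81 - 3374569/2)*(1/567008) = -120/3285071 - 3374407/2*1/567008 = -120/3285071 - 3374407/1134016 = -11085302659817/3725323075136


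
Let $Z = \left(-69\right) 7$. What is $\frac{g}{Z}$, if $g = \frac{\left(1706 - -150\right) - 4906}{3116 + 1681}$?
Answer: $\frac{3050}{2316951} \approx 0.0013164$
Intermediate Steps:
$Z = -483$
$g = - \frac{3050}{4797}$ ($g = \frac{\left(1706 + 150\right) - 4906}{4797} = \left(1856 - 4906\right) \frac{1}{4797} = \left(-3050\right) \frac{1}{4797} = - \frac{3050}{4797} \approx -0.63581$)
$\frac{g}{Z} = - \frac{3050}{4797 \left(-483\right)} = \left(- \frac{3050}{4797}\right) \left(- \frac{1}{483}\right) = \frac{3050}{2316951}$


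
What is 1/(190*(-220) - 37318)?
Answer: -1/79118 ≈ -1.2639e-5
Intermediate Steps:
1/(190*(-220) - 37318) = 1/(-41800 - 37318) = 1/(-79118) = -1/79118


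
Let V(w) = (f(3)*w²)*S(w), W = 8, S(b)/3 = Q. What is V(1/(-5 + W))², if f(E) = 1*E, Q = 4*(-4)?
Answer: 256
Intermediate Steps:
Q = -16
f(E) = E
S(b) = -48 (S(b) = 3*(-16) = -48)
V(w) = -144*w² (V(w) = (3*w²)*(-48) = -144*w²)
V(1/(-5 + W))² = (-144/(-5 + 8)²)² = (-144*(1/3)²)² = (-144*(⅓)²)² = (-144*⅑)² = (-16)² = 256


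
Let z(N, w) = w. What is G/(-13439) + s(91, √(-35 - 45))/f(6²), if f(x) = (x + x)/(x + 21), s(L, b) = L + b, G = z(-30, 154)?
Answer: 23232335/322536 + 19*I*√5/6 ≈ 72.03 + 7.0809*I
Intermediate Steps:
G = 154
f(x) = 2*x/(21 + x) (f(x) = (2*x)/(21 + x) = 2*x/(21 + x))
G/(-13439) + s(91, √(-35 - 45))/f(6²) = 154/(-13439) + (91 + √(-35 - 45))/((2*6²/(21 + 6²))) = 154*(-1/13439) + (91 + √(-80))/((2*36/(21 + 36))) = -154/13439 + (91 + 4*I*√5)/((2*36/57)) = -154/13439 + (91 + 4*I*√5)/((2*36*(1/57))) = -154/13439 + (91 + 4*I*√5)/(24/19) = -154/13439 + (91 + 4*I*√5)*(19/24) = -154/13439 + (1729/24 + 19*I*√5/6) = 23232335/322536 + 19*I*√5/6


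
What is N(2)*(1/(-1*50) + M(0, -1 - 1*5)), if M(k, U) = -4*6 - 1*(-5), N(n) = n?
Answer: -951/25 ≈ -38.040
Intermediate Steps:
M(k, U) = -19 (M(k, U) = -24 + 5 = -19)
N(2)*(1/(-1*50) + M(0, -1 - 1*5)) = 2*(1/(-1*50) - 19) = 2*(1/(-50) - 19) = 2*(-1/50 - 19) = 2*(-951/50) = -951/25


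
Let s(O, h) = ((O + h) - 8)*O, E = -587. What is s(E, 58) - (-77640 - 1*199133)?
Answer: 591992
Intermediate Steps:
s(O, h) = O*(-8 + O + h) (s(O, h) = (-8 + O + h)*O = O*(-8 + O + h))
s(E, 58) - (-77640 - 1*199133) = -587*(-8 - 587 + 58) - (-77640 - 1*199133) = -587*(-537) - (-77640 - 199133) = 315219 - 1*(-276773) = 315219 + 276773 = 591992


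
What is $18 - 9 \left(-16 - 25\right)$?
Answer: $387$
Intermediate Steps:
$18 - 9 \left(-16 - 25\right) = 18 - -369 = 18 + 369 = 387$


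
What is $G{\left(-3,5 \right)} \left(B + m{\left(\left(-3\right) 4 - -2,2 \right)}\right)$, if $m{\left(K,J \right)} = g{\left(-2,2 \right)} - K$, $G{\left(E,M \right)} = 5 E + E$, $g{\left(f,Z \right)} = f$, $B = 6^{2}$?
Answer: $-792$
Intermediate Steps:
$B = 36$
$G{\left(E,M \right)} = 6 E$
$m{\left(K,J \right)} = -2 - K$
$G{\left(-3,5 \right)} \left(B + m{\left(\left(-3\right) 4 - -2,2 \right)}\right) = 6 \left(-3\right) \left(36 - \left(2 - 12 + 2\right)\right) = - 18 \left(36 - -8\right) = - 18 \left(36 + \left(-2 + 10\right)\right) = - 18 \left(36 + 8\right) = \left(-18\right) 44 = -792$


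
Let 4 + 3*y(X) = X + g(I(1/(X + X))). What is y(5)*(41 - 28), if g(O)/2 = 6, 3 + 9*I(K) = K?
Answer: 169/3 ≈ 56.333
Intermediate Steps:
I(K) = -1/3 + K/9
g(O) = 12 (g(O) = 2*6 = 12)
y(X) = 8/3 + X/3 (y(X) = -4/3 + (X + 12)/3 = -4/3 + (12 + X)/3 = -4/3 + (4 + X/3) = 8/3 + X/3)
y(5)*(41 - 28) = (8/3 + (1/3)*5)*(41 - 28) = (8/3 + 5/3)*13 = (13/3)*13 = 169/3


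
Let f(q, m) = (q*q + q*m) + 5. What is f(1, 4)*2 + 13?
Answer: 33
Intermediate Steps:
f(q, m) = 5 + q² + m*q (f(q, m) = (q² + m*q) + 5 = 5 + q² + m*q)
f(1, 4)*2 + 13 = (5 + 1² + 4*1)*2 + 13 = (5 + 1 + 4)*2 + 13 = 10*2 + 13 = 20 + 13 = 33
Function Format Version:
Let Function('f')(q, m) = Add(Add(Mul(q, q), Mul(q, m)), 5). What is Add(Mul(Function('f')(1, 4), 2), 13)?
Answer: 33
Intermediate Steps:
Function('f')(q, m) = Add(5, Pow(q, 2), Mul(m, q)) (Function('f')(q, m) = Add(Add(Pow(q, 2), Mul(m, q)), 5) = Add(5, Pow(q, 2), Mul(m, q)))
Add(Mul(Function('f')(1, 4), 2), 13) = Add(Mul(Add(5, Pow(1, 2), Mul(4, 1)), 2), 13) = Add(Mul(Add(5, 1, 4), 2), 13) = Add(Mul(10, 2), 13) = Add(20, 13) = 33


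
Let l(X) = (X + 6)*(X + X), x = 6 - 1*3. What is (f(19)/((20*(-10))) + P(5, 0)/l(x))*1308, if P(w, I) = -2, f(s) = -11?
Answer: 10573/450 ≈ 23.496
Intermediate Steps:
x = 3 (x = 6 - 3 = 3)
l(X) = 2*X*(6 + X) (l(X) = (6 + X)*(2*X) = 2*X*(6 + X))
(f(19)/((20*(-10))) + P(5, 0)/l(x))*1308 = (-11/(20*(-10)) - 2*1/(6*(6 + 3)))*1308 = (-11/(-200) - 2/(2*3*9))*1308 = (-11*(-1/200) - 2/54)*1308 = (11/200 - 2*1/54)*1308 = (11/200 - 1/27)*1308 = (97/5400)*1308 = 10573/450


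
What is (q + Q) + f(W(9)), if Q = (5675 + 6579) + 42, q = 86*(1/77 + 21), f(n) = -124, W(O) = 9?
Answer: 1076392/77 ≈ 13979.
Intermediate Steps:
q = 139148/77 (q = 86*(1/77 + 21) = 86*(1618/77) = 139148/77 ≈ 1807.1)
Q = 12296 (Q = 12254 + 42 = 12296)
(q + Q) + f(W(9)) = (139148/77 + 12296) - 124 = 1085940/77 - 124 = 1076392/77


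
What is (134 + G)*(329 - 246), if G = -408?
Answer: -22742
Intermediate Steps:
(134 + G)*(329 - 246) = (134 - 408)*(329 - 246) = -274*83 = -22742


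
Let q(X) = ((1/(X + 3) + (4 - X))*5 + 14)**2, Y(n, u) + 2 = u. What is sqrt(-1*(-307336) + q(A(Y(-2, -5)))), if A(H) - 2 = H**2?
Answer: sqrt(1038492817)/54 ≈ 596.77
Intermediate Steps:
Y(n, u) = -2 + u
A(H) = 2 + H**2
q(X) = (34 - 5*X + 5/(3 + X))**2 (q(X) = ((1/(3 + X) + (4 - X))*5 + 14)**2 = ((4 + 1/(3 + X) - X)*5 + 14)**2 = ((20 - 5*X + 5/(3 + X)) + 14)**2 = (34 - 5*X + 5/(3 + X))**2)
sqrt(-1*(-307336) + q(A(Y(-2, -5)))) = sqrt(-1*(-307336) + (107 - 5*(2 + (-2 - 5)**2)**2 + 19*(2 + (-2 - 5)**2))**2/(3 + (2 + (-2 - 5)**2))**2) = sqrt(307336 + (107 - 5*(2 + (-7)**2)**2 + 19*(2 + (-7)**2))**2/(3 + (2 + (-7)**2))**2) = sqrt(307336 + (107 - 5*(2 + 49)**2 + 19*(2 + 49))**2/(3 + (2 + 49))**2) = sqrt(307336 + (107 - 5*51**2 + 19*51)**2/(3 + 51)**2) = sqrt(307336 + (107 - 5*2601 + 969)**2/54**2) = sqrt(307336 + (107 - 13005 + 969)**2/2916) = sqrt(307336 + (1/2916)*(-11929)**2) = sqrt(307336 + (1/2916)*142301041) = sqrt(307336 + 142301041/2916) = sqrt(1038492817/2916) = sqrt(1038492817)/54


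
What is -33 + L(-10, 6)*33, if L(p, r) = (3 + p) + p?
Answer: -594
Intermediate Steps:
L(p, r) = 3 + 2*p
-33 + L(-10, 6)*33 = -33 + (3 + 2*(-10))*33 = -33 + (3 - 20)*33 = -33 - 17*33 = -33 - 561 = -594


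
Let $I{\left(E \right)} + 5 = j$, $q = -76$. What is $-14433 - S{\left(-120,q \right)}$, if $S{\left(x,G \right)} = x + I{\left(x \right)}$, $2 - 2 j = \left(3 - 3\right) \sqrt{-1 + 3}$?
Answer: $-14309$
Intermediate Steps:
$j = 1$ ($j = 1 - \frac{\left(3 - 3\right) \sqrt{-1 + 3}}{2} = 1 - \frac{0 \sqrt{2}}{2} = 1 - 0 = 1 + 0 = 1$)
$I{\left(E \right)} = -4$ ($I{\left(E \right)} = -5 + 1 = -4$)
$S{\left(x,G \right)} = -4 + x$ ($S{\left(x,G \right)} = x - 4 = -4 + x$)
$-14433 - S{\left(-120,q \right)} = -14433 - \left(-4 - 120\right) = -14433 - -124 = -14433 + 124 = -14309$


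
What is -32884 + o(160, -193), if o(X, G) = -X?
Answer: -33044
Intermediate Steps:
-32884 + o(160, -193) = -32884 - 1*160 = -32884 - 160 = -33044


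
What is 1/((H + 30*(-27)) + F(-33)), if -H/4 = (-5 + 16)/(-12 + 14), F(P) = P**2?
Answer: 1/257 ≈ 0.0038911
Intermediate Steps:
H = -22 (H = -4*(-5 + 16)/(-12 + 14) = -44/2 = -4*11/2 = -22)
1/((H + 30*(-27)) + F(-33)) = 1/((-22 + 30*(-27)) + (-33)**2) = 1/((-22 - 810) + 1089) = 1/(-832 + 1089) = 1/257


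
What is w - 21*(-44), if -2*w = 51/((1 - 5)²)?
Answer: 29517/32 ≈ 922.41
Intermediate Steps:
w = -51/32 (w = -51/(2*((1 - 5)²)) = -51/(2*((-4)²)) = -51/(2*16) = -½*51/16 = -51/32 ≈ -1.5938)
w - 21*(-44) = -51/32 - 21*(-44) = -51/32 + 924 = 29517/32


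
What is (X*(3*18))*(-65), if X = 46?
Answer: -161460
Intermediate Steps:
(X*(3*18))*(-65) = (46*(3*18))*(-65) = (46*54)*(-65) = 2484*(-65) = -161460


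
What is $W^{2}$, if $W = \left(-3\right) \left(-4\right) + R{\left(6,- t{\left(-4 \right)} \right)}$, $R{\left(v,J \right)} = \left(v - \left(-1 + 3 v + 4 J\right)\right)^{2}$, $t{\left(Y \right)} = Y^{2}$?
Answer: $7958041$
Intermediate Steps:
$R{\left(v,J \right)} = \left(1 - 4 J - 2 v\right)^{2}$ ($R{\left(v,J \right)} = \left(v - \left(-1 + 3 v + 4 J\right)\right)^{2} = \left(1 - 4 J - 2 v\right)^{2}$)
$W = 2821$ ($W = \left(-3\right) \left(-4\right) + \left(-1 + 2 \cdot 6 + 4 \left(- \left(-4\right)^{2}\right)\right)^{2} = 12 + \left(-1 + 12 + 4 \left(\left(-1\right) 16\right)\right)^{2} = 12 + \left(-1 + 12 + 4 \left(-16\right)\right)^{2} = 12 + \left(-1 + 12 - 64\right)^{2} = 12 + \left(-53\right)^{2} = 12 + 2809 = 2821$)
$W^{2} = 2821^{2} = 7958041$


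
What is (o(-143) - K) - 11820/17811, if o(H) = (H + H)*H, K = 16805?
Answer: 143036201/5937 ≈ 24092.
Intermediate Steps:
o(H) = 2*H² (o(H) = (2*H)*H = 2*H²)
(o(-143) - K) - 11820/17811 = (2*(-143)² - 1*16805) - 11820/17811 = (2*20449 - 16805) - 11820*1/17811 = (40898 - 16805) - 3940/5937 = 24093 - 3940/5937 = 143036201/5937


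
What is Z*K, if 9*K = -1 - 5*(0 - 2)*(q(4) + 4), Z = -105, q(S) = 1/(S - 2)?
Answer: -1540/3 ≈ -513.33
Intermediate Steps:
q(S) = 1/(-2 + S)
K = 44/9 (K = (-1 - 5*(0 - 2)*(1/(-2 + 4) + 4))/9 = (-1 - (-10)*(1/2 + 4))/9 = (-1 - (-10)*9/2)/9 = (-1 - 5*(-9))/9 = (-1 + 45)/9 = (1/9)*44 = 44/9 ≈ 4.8889)
Z*K = -105*44/9 = -1540/3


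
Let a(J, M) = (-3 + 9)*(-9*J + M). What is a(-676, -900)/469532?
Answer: 7776/117383 ≈ 0.066245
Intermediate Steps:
a(J, M) = -54*J + 6*M (a(J, M) = 6*(M - 9*J) = -54*J + 6*M)
a(-676, -900)/469532 = (-54*(-676) + 6*(-900))/469532 = (36504 - 5400)*(1/469532) = 31104*(1/469532) = 7776/117383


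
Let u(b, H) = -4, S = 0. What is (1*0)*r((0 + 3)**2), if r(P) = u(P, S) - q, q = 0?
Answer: 0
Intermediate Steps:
r(P) = -4 (r(P) = -4 - 1*0 = -4 + 0 = -4)
(1*0)*r((0 + 3)**2) = (1*0)*(-4) = 0*(-4) = 0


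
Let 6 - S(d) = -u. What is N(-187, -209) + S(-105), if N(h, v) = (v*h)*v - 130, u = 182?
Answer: -8168289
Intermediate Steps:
N(h, v) = -130 + h*v² (N(h, v) = (h*v)*v - 130 = h*v² - 130 = -130 + h*v²)
S(d) = 188 (S(d) = 6 - (-1)*182 = 6 - 1*(-182) = 6 + 182 = 188)
N(-187, -209) + S(-105) = (-130 - 187*(-209)²) + 188 = (-130 - 187*43681) + 188 = (-130 - 8168347) + 188 = -8168477 + 188 = -8168289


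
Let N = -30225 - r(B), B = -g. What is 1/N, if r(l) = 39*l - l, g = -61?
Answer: -1/32543 ≈ -3.0729e-5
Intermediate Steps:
B = 61 (B = -1*(-61) = 61)
r(l) = 38*l
N = -32543 (N = -30225 - 38*61 = -30225 - 1*2318 = -30225 - 2318 = -32543)
1/N = 1/(-32543) = -1/32543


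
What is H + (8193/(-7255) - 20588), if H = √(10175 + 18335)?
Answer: -149374133/7255 + √28510 ≈ -20420.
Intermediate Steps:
H = √28510 ≈ 168.85
H + (8193/(-7255) - 20588) = √28510 + (8193/(-7255) - 20588) = √28510 + (8193*(-1/7255) - 20588) = √28510 + (-8193/7255 - 20588) = √28510 - 149374133/7255 = -149374133/7255 + √28510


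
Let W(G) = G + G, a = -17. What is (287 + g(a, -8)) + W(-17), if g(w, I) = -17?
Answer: 236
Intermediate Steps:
W(G) = 2*G
(287 + g(a, -8)) + W(-17) = (287 - 17) + 2*(-17) = 270 - 34 = 236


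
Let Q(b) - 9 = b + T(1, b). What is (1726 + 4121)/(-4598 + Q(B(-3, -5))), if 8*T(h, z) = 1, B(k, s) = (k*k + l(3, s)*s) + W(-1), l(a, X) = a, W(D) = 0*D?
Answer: -15592/12253 ≈ -1.2725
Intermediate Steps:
W(D) = 0
B(k, s) = k² + 3*s (B(k, s) = (k*k + 3*s) + 0 = (k² + 3*s) + 0 = k² + 3*s)
T(h, z) = ⅛ (T(h, z) = (⅛)*1 = ⅛)
Q(b) = 73/8 + b (Q(b) = 9 + (b + ⅛) = 9 + (⅛ + b) = 73/8 + b)
(1726 + 4121)/(-4598 + Q(B(-3, -5))) = (1726 + 4121)/(-4598 + (73/8 + ((-3)² + 3*(-5)))) = 5847/(-4598 + (73/8 + (9 - 15))) = 5847/(-4598 + (73/8 - 6)) = 5847/(-4598 + 25/8) = 5847/(-36759/8) = 5847*(-8/36759) = -15592/12253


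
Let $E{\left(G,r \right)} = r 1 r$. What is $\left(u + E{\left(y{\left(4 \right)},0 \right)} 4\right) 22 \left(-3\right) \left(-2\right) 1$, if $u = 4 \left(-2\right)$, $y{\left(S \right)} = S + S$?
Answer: $-1056$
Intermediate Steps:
$y{\left(S \right)} = 2 S$
$u = -8$
$E{\left(G,r \right)} = r^{2}$ ($E{\left(G,r \right)} = r r = r^{2}$)
$\left(u + E{\left(y{\left(4 \right)},0 \right)} 4\right) 22 \left(-3\right) \left(-2\right) 1 = \left(-8 + 0^{2} \cdot 4\right) 22 \left(-3\right) \left(-2\right) 1 = \left(-8 + 0 \cdot 4\right) 22 \cdot 6 \cdot 1 = \left(-8 + 0\right) 22 \cdot 6 = \left(-8\right) 22 \cdot 6 = \left(-176\right) 6 = -1056$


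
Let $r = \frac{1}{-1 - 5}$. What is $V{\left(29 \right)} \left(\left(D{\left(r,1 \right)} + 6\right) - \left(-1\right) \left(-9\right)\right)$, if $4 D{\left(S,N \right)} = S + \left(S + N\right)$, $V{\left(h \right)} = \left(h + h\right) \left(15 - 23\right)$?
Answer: $\frac{3944}{3} \approx 1314.7$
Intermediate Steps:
$V{\left(h \right)} = - 16 h$ ($V{\left(h \right)} = 2 h \left(-8\right) = - 16 h$)
$r = - \frac{1}{6}$ ($r = \frac{1}{-6} = - \frac{1}{6} \approx -0.16667$)
$D{\left(S,N \right)} = \frac{S}{2} + \frac{N}{4}$ ($D{\left(S,N \right)} = \frac{S + \left(S + N\right)}{4} = \frac{S + \left(N + S\right)}{4} = \frac{N + 2 S}{4} = \frac{S}{2} + \frac{N}{4}$)
$V{\left(29 \right)} \left(\left(D{\left(r,1 \right)} + 6\right) - \left(-1\right) \left(-9\right)\right) = \left(-16\right) 29 \left(\left(\left(\frac{1}{2} \left(- \frac{1}{6}\right) + \frac{1}{4} \cdot 1\right) + 6\right) - \left(-1\right) \left(-9\right)\right) = - 464 \left(\left(\left(- \frac{1}{12} + \frac{1}{4}\right) + 6\right) - 9\right) = - 464 \left(\left(\frac{1}{6} + 6\right) - 9\right) = - 464 \left(\frac{37}{6} - 9\right) = \left(-464\right) \left(- \frac{17}{6}\right) = \frac{3944}{3}$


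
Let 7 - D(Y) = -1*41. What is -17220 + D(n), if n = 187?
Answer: -17172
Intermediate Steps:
D(Y) = 48 (D(Y) = 7 - (-1)*41 = 7 - 1*(-41) = 7 + 41 = 48)
-17220 + D(n) = -17220 + 48 = -17172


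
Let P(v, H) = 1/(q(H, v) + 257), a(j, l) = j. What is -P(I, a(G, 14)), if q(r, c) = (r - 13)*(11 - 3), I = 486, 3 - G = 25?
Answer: 1/23 ≈ 0.043478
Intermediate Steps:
G = -22 (G = 3 - 1*25 = 3 - 25 = -22)
q(r, c) = -104 + 8*r (q(r, c) = (-13 + r)*8 = -104 + 8*r)
P(v, H) = 1/(153 + 8*H) (P(v, H) = 1/((-104 + 8*H) + 257) = 1/(153 + 8*H))
-P(I, a(G, 14)) = -1/(153 + 8*(-22)) = -1/(153 - 176) = -1/(-23) = -1*(-1/23) = 1/23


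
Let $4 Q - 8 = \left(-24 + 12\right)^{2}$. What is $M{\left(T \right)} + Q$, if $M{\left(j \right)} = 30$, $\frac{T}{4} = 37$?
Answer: $68$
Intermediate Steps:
$T = 148$ ($T = 4 \cdot 37 = 148$)
$Q = 38$ ($Q = 2 + \frac{\left(-24 + 12\right)^{2}}{4} = 2 + \frac{\left(-12\right)^{2}}{4} = 2 + \frac{1}{4} \cdot 144 = 2 + 36 = 38$)
$M{\left(T \right)} + Q = 30 + 38 = 68$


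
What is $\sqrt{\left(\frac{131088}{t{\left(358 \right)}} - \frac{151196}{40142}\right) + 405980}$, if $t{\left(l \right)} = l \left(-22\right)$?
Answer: $\frac{\sqrt{634033578556324792054}}{39519799} \approx 637.15$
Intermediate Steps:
$t{\left(l \right)} = - 22 l$
$\sqrt{\left(\frac{131088}{t{\left(358 \right)}} - \frac{151196}{40142}\right) + 405980} = \sqrt{\left(\frac{131088}{\left(-22\right) 358} - \frac{151196}{40142}\right) + 405980} = \sqrt{\left(\frac{131088}{-7876} - \frac{75598}{20071}\right) + 405980} = \sqrt{\left(131088 \left(- \frac{1}{7876}\right) - \frac{75598}{20071}\right) + 405980} = \sqrt{\left(- \frac{32772}{1969} - \frac{75598}{20071}\right) + 405980} = \sqrt{- \frac{806619274}{39519799} + 405980} = \sqrt{\frac{16043441378746}{39519799}} = \frac{\sqrt{634033578556324792054}}{39519799}$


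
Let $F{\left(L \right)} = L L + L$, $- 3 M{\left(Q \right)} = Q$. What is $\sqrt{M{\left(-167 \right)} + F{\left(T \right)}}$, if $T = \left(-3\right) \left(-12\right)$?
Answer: $\frac{\sqrt{12489}}{3} \approx 37.251$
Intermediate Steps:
$T = 36$
$M{\left(Q \right)} = - \frac{Q}{3}$
$F{\left(L \right)} = L + L^{2}$ ($F{\left(L \right)} = L^{2} + L = L + L^{2}$)
$\sqrt{M{\left(-167 \right)} + F{\left(T \right)}} = \sqrt{\left(- \frac{1}{3}\right) \left(-167\right) + 36 \left(1 + 36\right)} = \sqrt{\frac{167}{3} + 36 \cdot 37} = \sqrt{\frac{167}{3} + 1332} = \sqrt{\frac{4163}{3}} = \frac{\sqrt{12489}}{3}$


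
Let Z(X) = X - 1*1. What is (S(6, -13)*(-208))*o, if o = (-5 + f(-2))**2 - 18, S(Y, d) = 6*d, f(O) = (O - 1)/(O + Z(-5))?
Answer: 110019/2 ≈ 55010.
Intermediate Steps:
Z(X) = -1 + X (Z(X) = X - 1 = -1 + X)
f(O) = (-1 + O)/(-6 + O) (f(O) = (O - 1)/(O + (-1 - 5)) = (-1 + O)/(O - 6) = (-1 + O)/(-6 + O))
o = 217/64 (o = (-5 + (-1 - 2)/(-6 - 2))**2 - 18 = (-5 - 3/(-8))**2 - 18 = (-5 - 1/8*(-3))**2 - 18 = (-5 + 3/8)**2 - 18 = (-37/8)**2 - 18 = 1369/64 - 18 = 217/64 ≈ 3.3906)
(S(6, -13)*(-208))*o = ((6*(-13))*(-208))*(217/64) = -78*(-208)*(217/64) = 16224*(217/64) = 110019/2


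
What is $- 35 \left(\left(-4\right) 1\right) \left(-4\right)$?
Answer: $-560$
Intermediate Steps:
$- 35 \left(\left(-4\right) 1\right) \left(-4\right) = \left(-35\right) \left(-4\right) \left(-4\right) = 140 \left(-4\right) = -560$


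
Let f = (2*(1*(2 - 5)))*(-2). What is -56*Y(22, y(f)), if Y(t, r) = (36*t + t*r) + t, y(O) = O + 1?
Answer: -61600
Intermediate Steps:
f = 12 (f = (2*(1*(-3)))*(-2) = (2*(-3))*(-2) = -6*(-2) = 12)
y(O) = 1 + O
Y(t, r) = 37*t + r*t (Y(t, r) = (36*t + r*t) + t = 37*t + r*t)
-56*Y(22, y(f)) = -1232*(37 + (1 + 12)) = -1232*(37 + 13) = -1232*50 = -56*1100 = -61600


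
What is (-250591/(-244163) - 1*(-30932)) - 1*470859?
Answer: -107413645510/244163 ≈ -4.3993e+5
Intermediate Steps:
(-250591/(-244163) - 1*(-30932)) - 1*470859 = (-250591*(-1/244163) + 30932) - 470859 = (250591/244163 + 30932) - 470859 = 7552700507/244163 - 470859 = -107413645510/244163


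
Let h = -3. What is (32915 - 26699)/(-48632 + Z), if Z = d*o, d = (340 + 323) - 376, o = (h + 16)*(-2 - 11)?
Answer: -6216/97135 ≈ -0.063993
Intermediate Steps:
o = -169 (o = (-3 + 16)*(-2 - 11) = 13*(-13) = -169)
d = 287 (d = 663 - 376 = 287)
Z = -48503 (Z = 287*(-169) = -48503)
(32915 - 26699)/(-48632 + Z) = (32915 - 26699)/(-48632 - 48503) = 6216/(-97135) = 6216*(-1/97135) = -6216/97135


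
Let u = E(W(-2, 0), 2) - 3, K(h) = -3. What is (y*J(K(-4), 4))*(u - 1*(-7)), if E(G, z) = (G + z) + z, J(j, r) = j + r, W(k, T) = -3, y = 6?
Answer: 30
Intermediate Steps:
E(G, z) = G + 2*z
u = -2 (u = (-3 + 2*2) - 3 = (-3 + 4) - 3 = 1 - 3 = -2)
(y*J(K(-4), 4))*(u - 1*(-7)) = (6*(-3 + 4))*(-2 - 1*(-7)) = (6*1)*(-2 + 7) = 6*5 = 30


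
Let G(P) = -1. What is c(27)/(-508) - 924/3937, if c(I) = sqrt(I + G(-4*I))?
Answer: -924/3937 - sqrt(26)/508 ≈ -0.24473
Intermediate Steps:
c(I) = sqrt(-1 + I) (c(I) = sqrt(I - 1) = sqrt(-1 + I))
c(27)/(-508) - 924/3937 = sqrt(-1 + 27)/(-508) - 924/3937 = sqrt(26)*(-1/508) - 924*1/3937 = -sqrt(26)/508 - 924/3937 = -924/3937 - sqrt(26)/508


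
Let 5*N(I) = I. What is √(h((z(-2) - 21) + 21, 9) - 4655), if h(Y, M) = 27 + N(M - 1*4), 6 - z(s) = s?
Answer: I*√4627 ≈ 68.022*I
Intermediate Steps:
z(s) = 6 - s
N(I) = I/5
h(Y, M) = 131/5 + M/5 (h(Y, M) = 27 + (M - 1*4)/5 = 27 + (M - 4)/5 = 27 + (-4 + M)/5 = 27 + (-⅘ + M/5) = 131/5 + M/5)
√(h((z(-2) - 21) + 21, 9) - 4655) = √((131/5 + (⅕)*9) - 4655) = √((131/5 + 9/5) - 4655) = √(28 - 4655) = √(-4627) = I*√4627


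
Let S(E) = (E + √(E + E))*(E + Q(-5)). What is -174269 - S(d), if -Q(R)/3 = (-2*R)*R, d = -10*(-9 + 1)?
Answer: -192669 - 920*√10 ≈ -1.9558e+5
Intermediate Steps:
d = 80 (d = -10*(-8) = 80)
Q(R) = 6*R² (Q(R) = -3*(-2*R)*R = -(-6)*R² = 6*R²)
S(E) = (150 + E)*(E + √2*√E) (S(E) = (E + √(E + E))*(E + 6*(-5)²) = (E + √(2*E))*(E + 6*25) = (E + √2*√E)*(E + 150) = (E + √2*√E)*(150 + E) = (150 + E)*(E + √2*√E))
-174269 - S(d) = -174269 - (80² + 150*80 + √2*80^(3/2) + 150*√2*√80) = -174269 - (6400 + 12000 + √2*(320*√5) + 150*√2*(4*√5)) = -174269 - (6400 + 12000 + 320*√10 + 600*√10) = -174269 - (18400 + 920*√10) = -174269 + (-18400 - 920*√10) = -192669 - 920*√10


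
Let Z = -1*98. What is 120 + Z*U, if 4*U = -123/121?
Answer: 35067/242 ≈ 144.91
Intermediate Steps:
Z = -98
U = -123/484 (U = (-123/121)/4 = (-123*1/121)/4 = (¼)*(-123/121) = -123/484 ≈ -0.25413)
120 + Z*U = 120 - 98*(-123/484) = 120 + 6027/242 = 35067/242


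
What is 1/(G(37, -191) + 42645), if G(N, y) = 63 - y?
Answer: 1/42899 ≈ 2.3311e-5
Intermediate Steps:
1/(G(37, -191) + 42645) = 1/((63 - 1*(-191)) + 42645) = 1/((63 + 191) + 42645) = 1/(254 + 42645) = 1/42899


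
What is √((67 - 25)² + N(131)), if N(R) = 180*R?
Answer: 48*√11 ≈ 159.20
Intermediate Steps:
√((67 - 25)² + N(131)) = √((67 - 25)² + 180*131) = √(42² + 23580) = √(1764 + 23580) = √25344 = 48*√11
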